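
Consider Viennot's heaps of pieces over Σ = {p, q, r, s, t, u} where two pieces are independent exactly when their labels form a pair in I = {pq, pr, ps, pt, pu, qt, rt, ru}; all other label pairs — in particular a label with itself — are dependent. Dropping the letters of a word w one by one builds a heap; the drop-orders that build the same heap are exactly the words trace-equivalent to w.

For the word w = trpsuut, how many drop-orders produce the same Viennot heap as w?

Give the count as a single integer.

0(t) covers ∅
1(r) covers ∅
2(p) covers ∅
3(s) covers 0:t, 1:r
4(u) covers 3:s
5(u) covers 4:u
6(t) covers 5:u
floor of heap: 0:t, 1:r, 2:p
completions by unplaced set U, small U first (add the entries for U minus each lowest piece of U):
  |U|=1: {2}:1  {6}:1
  |U|=2: {2,6}:2  {5,6}:1
  |U|=3: {2,5,6}:3  {4,5,6}:1
  |U|=4: {2,4,5,6}:4  {3,4,5,6}:1
  |U|=5: {0,3,4,5,6}:1  {1,3,4,5,6}:1  {2,3,4,5,6}:5
  start at 0(t): 6
  start at 1(r): 6
  start at 2(p): 2
sum over floor = 14

14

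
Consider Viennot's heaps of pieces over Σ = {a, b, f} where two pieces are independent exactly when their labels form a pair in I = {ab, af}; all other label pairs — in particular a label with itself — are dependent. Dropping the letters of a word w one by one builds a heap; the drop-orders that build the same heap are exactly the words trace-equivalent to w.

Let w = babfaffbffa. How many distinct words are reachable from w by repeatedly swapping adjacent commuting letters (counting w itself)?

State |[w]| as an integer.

0(b) covers ∅
1(a) covers ∅
2(b) covers 0:b
3(f) covers 2:b
4(a) covers 1:a
5(f) covers 3:f
6(f) covers 5:f
7(b) covers 6:f
8(f) covers 7:b
9(f) covers 8:f
10(a) covers 4:a
floor of heap: 0:b, 1:a
completions by unplaced set U, small U first (add the entries for U minus each lowest piece of U):
  |U|=1: {9}:1  {10}:1
  |U|=2: {4,10}:1  {8,9}:1  {9,10}:2
  |U|=3: {1,4,10}:1  {4,9,10}:3  {7,8,9}:1  {8,9,10}:3
  |U|=4: {1,4,9,10}:4  {4,8,9,10}:6  {6,7,8,9}:1  {7,8,9,10}:4
  |U|=5: {1,4,8,9,10}:10  {4,7,8,9,10}:10  {5,6,7,8,9}:1  {6,7,8,9,10}:5
  |U|=6: {1,4,7,8,9,10}:20  {3,5,6,7,8,9}:1  {4,6,7,8,9,10}:15  {5,6,7,8,9,10}:6
  |U|=7: {1,4,6,7,8,9,10}:35  {2,3,5,6,7,8,9}:1  {3,5,6,7,8,9,10}:7  {4,5,6,7,8,9,10}:21
  |U|=8: {0,2,3,5,6,7,8,9}:1  {1,4,5,6,7,8,9,10}:56  {2,3,5,6,7,8,9,10}:8  {3,4,5,6,7,8,9,10}:28
  |U|=9: {0,2,3,5,6,7,8,9,10}:9  {1,3,4,5,6,7,8,9,10}:84  {2,3,4,5,6,7,8,9,10}:36
  start at 0(b): 120
  start at 1(a): 45
sum over floor = 165

165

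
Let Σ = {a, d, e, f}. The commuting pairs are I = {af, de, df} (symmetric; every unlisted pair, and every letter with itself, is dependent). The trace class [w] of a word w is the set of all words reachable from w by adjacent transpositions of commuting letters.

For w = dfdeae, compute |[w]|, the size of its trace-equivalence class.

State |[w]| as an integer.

6

0(d) covers ∅
1(f) covers ∅
2(d) covers 0:d
3(e) covers 1:f
4(a) covers 2:d, 3:e
5(e) covers 4:a
floor of heap: 0:d, 1:f
completions by unplaced set U, small U first (add the entries for U minus each lowest piece of U):
  |U|=1: {5}:1
  |U|=2: {4,5}:1
  |U|=3: {2,4,5}:1  {3,4,5}:1
  |U|=4: {0,2,4,5}:1  {1,3,4,5}:1  {2,3,4,5}:2
  start at 0(d): 3
  start at 1(f): 3
sum over floor = 6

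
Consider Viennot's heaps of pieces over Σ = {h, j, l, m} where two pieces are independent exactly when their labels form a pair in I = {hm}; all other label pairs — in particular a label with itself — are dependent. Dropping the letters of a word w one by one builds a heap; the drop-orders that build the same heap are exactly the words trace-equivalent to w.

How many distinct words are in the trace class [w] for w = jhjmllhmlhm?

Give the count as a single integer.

drop 0:j onto floor
drop 1:h onto {0:j}
drop 2:j onto {1:h}
drop 3:m onto {2:j}
drop 4:l onto {3:m}
drop 5:l onto {4:l}
drop 6:h onto {5:l}
drop 7:m onto {5:l}
drop 8:l onto {6:h, 7:m}
drop 9:h onto {8:l}
drop 10:m onto {8:l}
ground layer = {0:j}
drop-orders for the pieces not yet dropped (sum over which currently-grounded one goes next):
  1 to go: {9} 1  {10} 1
  2 to go: {9,10} 2
  3 to go: {8,9,10} 2
  4 to go: {6,8,9,10} 2  {7,8,9,10} 2
  5 to go: {6,7,8,9,10} 4
  6 to go: {5,6,7,8,9,10} 4
  7 to go: {4,5,6,7,8,9,10} 4
  8 to go: {3,4,5,6,7,8,9,10} 4
  9 to go: {2,3,4,5,6,7,8,9,10} 4
  if 0:j drops first: 4 orders

4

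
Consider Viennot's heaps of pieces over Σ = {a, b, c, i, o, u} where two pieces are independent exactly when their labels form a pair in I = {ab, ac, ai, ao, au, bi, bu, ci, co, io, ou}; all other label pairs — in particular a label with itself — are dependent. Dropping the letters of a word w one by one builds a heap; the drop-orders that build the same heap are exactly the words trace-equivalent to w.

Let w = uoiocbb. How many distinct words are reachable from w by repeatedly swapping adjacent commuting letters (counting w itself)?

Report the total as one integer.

0(u) covers ∅
1(o) covers ∅
2(i) covers 0:u
3(o) covers 1:o
4(c) covers 0:u
5(b) covers 3:o, 4:c
6(b) covers 5:b
floor of heap: 0:u, 1:o
completions by unplaced set U, small U first (add the entries for U minus each lowest piece of U):
  |U|=1: {2}:1  {6}:1
  |U|=2: {2,6}:2  {5,6}:1
  |U|=3: {2,5,6}:3  {3,5,6}:1  {4,5,6}:1
  |U|=4: {1,3,5,6}:1  {2,3,5,6}:4  {2,4,5,6}:4  {3,4,5,6}:2
  |U|=5: {0,2,4,5,6}:4  {1,2,3,5,6}:5  {1,3,4,5,6}:3  {2,3,4,5,6}:10
  start at 0(u): 18
  start at 1(o): 14
sum over floor = 32

32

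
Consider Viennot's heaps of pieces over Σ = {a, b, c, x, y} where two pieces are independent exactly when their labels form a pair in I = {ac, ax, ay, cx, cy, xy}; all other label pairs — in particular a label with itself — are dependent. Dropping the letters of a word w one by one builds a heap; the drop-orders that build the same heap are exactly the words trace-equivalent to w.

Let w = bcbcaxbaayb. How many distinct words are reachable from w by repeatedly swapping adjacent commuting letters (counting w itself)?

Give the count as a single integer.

#0=b has no predecessor
#1=c depends on [0:b]
#2=b depends on [1:c]
#3=c depends on [2:b]
#4=a depends on [2:b]
#5=x depends on [2:b]
#6=b depends on [3:c, 4:a, 5:x]
#7=a depends on [6:b]
#8=a depends on [7:a]
#9=y depends on [6:b]
#10=b depends on [8:a, 9:y]
sources: [0:b]
N(rest) = Σ N(rest − s) over sources s of rest; N(one piece) = 1:
  size 1 → [10]=1
  size 2 → [8,10]=1  [9,10]=1
  size 3 → [7,8,10]=1  [8,9,10]=2
  size 4 → [7,8,9,10]=3
  size 5 → [6,7,8,9,10]=3
  size 6 → [3,6,7,8,9,10]=3  [4,6,7,8,9,10]=3  [5,6,7,8,9,10]=3
  size 7 → [3,4,6,7,8,9,10]=6  [3,5,6,7,8,9,10]=6  [4,5,6,7,8,9,10]=6
  size 8 → [3,4,5,6,7,8,9,10]=18
  size 9 → [2,3,4,5,6,7,8,9,10]=18
  first=0(b) contributes 18

18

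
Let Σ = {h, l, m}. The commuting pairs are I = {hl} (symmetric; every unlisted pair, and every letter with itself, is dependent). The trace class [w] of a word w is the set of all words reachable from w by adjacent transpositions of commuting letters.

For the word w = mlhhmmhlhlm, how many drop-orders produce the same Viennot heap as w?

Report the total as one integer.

piece 0:m — minimal
piece 1:l rests on {0:m}
piece 2:h rests on {0:m}
piece 3:h rests on {2:h}
piece 4:m rests on {1:l, 3:h}
piece 5:m rests on {4:m}
piece 6:h rests on {5:m}
piece 7:l rests on {5:m}
piece 8:h rests on {6:h}
piece 9:l rests on {7:l}
piece 10:m rests on {8:h, 9:l}
minimal pieces: {0:m}
ways to finish when only these pieces remain (= sum over removing one remaining piece with nothing left below it):
  1 left: {10}→1
  2 left: {8,10}→1  {9,10}→1
  3 left: {6,8,10}→1  {7,9,10}→1  {8,9,10}→2
  4 left: {6,8,9,10}→3  {7,8,9,10}→3
  5 left: {6,7,8,9,10}→6
  6 left: {5,6,7,8,9,10}→6
  7 left: {4,5,6,7,8,9,10}→6
  8 left: {1,4,5,6,7,8,9,10}→6  {3,4,5,6,7,8,9,10}→6
  9 left: {1,3,4,5,6,7,8,9,10}→12  {2,3,4,5,6,7,8,9,10}→6
  placing 0:m first → 18 extensions

18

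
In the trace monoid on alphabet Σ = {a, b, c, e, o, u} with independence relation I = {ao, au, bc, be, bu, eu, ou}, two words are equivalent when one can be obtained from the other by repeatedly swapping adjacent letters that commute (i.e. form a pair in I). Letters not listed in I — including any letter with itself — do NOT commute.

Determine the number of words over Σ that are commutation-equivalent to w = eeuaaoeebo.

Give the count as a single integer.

piece 0:e — minimal
piece 1:e rests on {0:e}
piece 2:u — minimal
piece 3:a rests on {1:e}
piece 4:a rests on {3:a}
piece 5:o rests on {1:e}
piece 6:e rests on {4:a, 5:o}
piece 7:e rests on {6:e}
piece 8:b rests on {4:a, 5:o}
piece 9:o rests on {7:e, 8:b}
minimal pieces: {0:e, 2:u}
ways to finish when only these pieces remain (= sum over removing one remaining piece with nothing left below it):
  1 left: {2}→1  {9}→1
  2 left: {2,9}→2  {7,9}→1  {8,9}→1
  3 left: {2,7,9}→3  {2,8,9}→3  {6,7,9}→1  {7,8,9}→2
  4 left: {2,6,7,9}→4  {2,7,8,9}→8  {6,7,8,9}→3
  5 left: {2,6,7,8,9}→15  {4,6,7,8,9}→3  {5,6,7,8,9}→3
  6 left: {2,4,6,7,8,9}→18  {2,5,6,7,8,9}→18  {3,4,6,7,8,9}→3  {4,5,6,7,8,9}→6
  7 left: {2,3,4,6,7,8,9}→21  {2,4,5,6,7,8,9}→42  {3,4,5,6,7,8,9}→9
  8 left: {1,3,4,5,6,7,8,9}→9  {2,3,4,5,6,7,8,9}→72
  placing 0:e first → 81 extensions
  placing 2:u first → 9 extensions
total linear extensions = 90

90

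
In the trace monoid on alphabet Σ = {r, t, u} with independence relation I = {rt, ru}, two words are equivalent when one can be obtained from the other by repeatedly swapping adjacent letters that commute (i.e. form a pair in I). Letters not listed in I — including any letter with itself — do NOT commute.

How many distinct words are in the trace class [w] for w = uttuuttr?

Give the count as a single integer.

piece 0:u — minimal
piece 1:t rests on {0:u}
piece 2:t rests on {1:t}
piece 3:u rests on {2:t}
piece 4:u rests on {3:u}
piece 5:t rests on {4:u}
piece 6:t rests on {5:t}
piece 7:r — minimal
minimal pieces: {0:u, 7:r}
ways to finish when only these pieces remain (= sum over removing one remaining piece with nothing left below it):
  1 left: {6}→1  {7}→1
  2 left: {5,6}→1  {6,7}→2
  3 left: {4,5,6}→1  {5,6,7}→3
  4 left: {3,4,5,6}→1  {4,5,6,7}→4
  5 left: {2,3,4,5,6}→1  {3,4,5,6,7}→5
  6 left: {1,2,3,4,5,6}→1  {2,3,4,5,6,7}→6
  placing 0:u first → 7 extensions
  placing 7:r first → 1 extensions
total linear extensions = 8

8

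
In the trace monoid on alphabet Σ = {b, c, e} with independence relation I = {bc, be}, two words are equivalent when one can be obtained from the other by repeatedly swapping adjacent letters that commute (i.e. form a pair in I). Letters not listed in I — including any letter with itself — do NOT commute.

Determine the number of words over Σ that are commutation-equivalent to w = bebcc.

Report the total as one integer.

piece 0:b — minimal
piece 1:e — minimal
piece 2:b rests on {0:b}
piece 3:c rests on {1:e}
piece 4:c rests on {3:c}
minimal pieces: {0:b, 1:e}
ways to finish when only these pieces remain (= sum over removing one remaining piece with nothing left below it):
  1 left: {2}→1  {4}→1
  2 left: {0,2}→1  {2,4}→2  {3,4}→1
  3 left: {0,2,4}→3  {1,3,4}→1  {2,3,4}→3
  placing 0:b first → 4 extensions
  placing 1:e first → 6 extensions
total linear extensions = 10

10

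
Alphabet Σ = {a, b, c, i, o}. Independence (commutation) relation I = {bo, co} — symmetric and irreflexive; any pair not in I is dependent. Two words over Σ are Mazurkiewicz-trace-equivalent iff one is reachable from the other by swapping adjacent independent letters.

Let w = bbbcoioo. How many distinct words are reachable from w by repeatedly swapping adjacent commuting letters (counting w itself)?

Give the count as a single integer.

5

drop 0:b onto floor
drop 1:b onto {0:b}
drop 2:b onto {1:b}
drop 3:c onto {2:b}
drop 4:o onto floor
drop 5:i onto {3:c, 4:o}
drop 6:o onto {5:i}
drop 7:o onto {6:o}
ground layer = {0:b, 4:o}
drop-orders for the pieces not yet dropped (sum over which currently-grounded one goes next):
  1 to go: {7} 1
  2 to go: {6,7} 1
  3 to go: {5,6,7} 1
  4 to go: {3,5,6,7} 1  {4,5,6,7} 1
  5 to go: {2,3,5,6,7} 1  {3,4,5,6,7} 2
  6 to go: {1,2,3,5,6,7} 1  {2,3,4,5,6,7} 3
  if 0:b drops first: 4 orders
  if 4:o drops first: 1 orders
heap linearizations: 5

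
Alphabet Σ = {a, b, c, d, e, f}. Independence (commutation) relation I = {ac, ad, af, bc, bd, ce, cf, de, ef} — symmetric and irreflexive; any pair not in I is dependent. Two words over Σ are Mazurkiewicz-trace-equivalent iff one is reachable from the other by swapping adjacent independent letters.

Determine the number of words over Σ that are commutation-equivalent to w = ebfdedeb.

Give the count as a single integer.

#0=e has no predecessor
#1=b depends on [0:e]
#2=f depends on [1:b]
#3=d depends on [2:f]
#4=e depends on [1:b]
#5=d depends on [3:d]
#6=e depends on [4:e]
#7=b depends on [2:f, 6:e]
sources: [0:e]
N(rest) = Σ N(rest − s) over sources s of rest; N(one piece) = 1:
  size 1 → [5]=1  [7]=1
  size 2 → [3,5]=1  [5,7]=2  [6,7]=1
  size 3 → [3,5,7]=3  [4,6,7]=1  [5,6,7]=3
  size 4 → [2,3,5,7]=3  [3,5,6,7]=6  [4,5,6,7]=4
  size 5 → [2,3,5,6,7]=9  [3,4,5,6,7]=10
  size 6 → [2,3,4,5,6,7]=19
  first=0(e) contributes 19

19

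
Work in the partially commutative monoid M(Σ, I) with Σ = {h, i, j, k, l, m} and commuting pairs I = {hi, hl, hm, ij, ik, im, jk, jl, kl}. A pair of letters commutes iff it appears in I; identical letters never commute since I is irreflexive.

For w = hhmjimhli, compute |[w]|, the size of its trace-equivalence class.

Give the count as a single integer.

78

drop 0:h onto floor
drop 1:h onto {0:h}
drop 2:m onto floor
drop 3:j onto {1:h, 2:m}
drop 4:i onto floor
drop 5:m onto {3:j}
drop 6:h onto {3:j}
drop 7:l onto {4:i, 5:m}
drop 8:i onto {7:l}
ground layer = {0:h, 2:m, 4:i}
drop-orders for the pieces not yet dropped (sum over which currently-grounded one goes next):
  1 to go: {6} 1  {8} 1
  2 to go: {6,8} 2  {7,8} 1
  3 to go: {4,7,8} 1  {5,7,8} 1  {6,7,8} 3
  4 to go: {4,5,7,8} 2  {4,6,7,8} 4  {5,6,7,8} 4
  5 to go: {3,5,6,7,8} 4  {4,5,6,7,8} 10
  6 to go: {1,3,5,6,7,8} 4  {2,3,5,6,7,8} 4  {3,4,5,6,7,8} 14
  7 to go: {0,1,3,5,6,7,8} 4  {1,2,3,5,6,7,8} 8  {1,3,4,5,6,7,8} 18  {2,3,4,5,6,7,8} 18
  if 0:h drops first: 44 orders
  if 2:m drops first: 22 orders
  if 4:i drops first: 12 orders
heap linearizations: 78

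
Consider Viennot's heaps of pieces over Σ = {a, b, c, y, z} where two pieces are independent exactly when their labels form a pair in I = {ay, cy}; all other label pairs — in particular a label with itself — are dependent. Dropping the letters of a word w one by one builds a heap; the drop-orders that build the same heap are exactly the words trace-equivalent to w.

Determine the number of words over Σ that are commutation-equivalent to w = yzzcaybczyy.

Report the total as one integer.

3

drop 0:y onto floor
drop 1:z onto {0:y}
drop 2:z onto {1:z}
drop 3:c onto {2:z}
drop 4:a onto {3:c}
drop 5:y onto {2:z}
drop 6:b onto {4:a, 5:y}
drop 7:c onto {6:b}
drop 8:z onto {7:c}
drop 9:y onto {8:z}
drop 10:y onto {9:y}
ground layer = {0:y}
drop-orders for the pieces not yet dropped (sum over which currently-grounded one goes next):
  1 to go: {10} 1
  2 to go: {9,10} 1
  3 to go: {8,9,10} 1
  4 to go: {7,8,9,10} 1
  5 to go: {6,7,8,9,10} 1
  6 to go: {4,6,7,8,9,10} 1  {5,6,7,8,9,10} 1
  7 to go: {3,4,6,7,8,9,10} 1  {4,5,6,7,8,9,10} 2
  8 to go: {3,4,5,6,7,8,9,10} 3
  9 to go: {2,3,4,5,6,7,8,9,10} 3
  if 0:y drops first: 3 orders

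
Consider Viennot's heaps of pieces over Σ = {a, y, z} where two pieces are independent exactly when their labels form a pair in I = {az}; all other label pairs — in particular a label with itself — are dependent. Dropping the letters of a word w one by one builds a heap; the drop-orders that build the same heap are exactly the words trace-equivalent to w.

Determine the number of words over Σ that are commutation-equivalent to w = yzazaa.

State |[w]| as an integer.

10

piece 0:y — minimal
piece 1:z rests on {0:y}
piece 2:a rests on {0:y}
piece 3:z rests on {1:z}
piece 4:a rests on {2:a}
piece 5:a rests on {4:a}
minimal pieces: {0:y}
ways to finish when only these pieces remain (= sum over removing one remaining piece with nothing left below it):
  1 left: {3}→1  {5}→1
  2 left: {1,3}→1  {3,5}→2  {4,5}→1
  3 left: {1,3,5}→3  {2,4,5}→1  {3,4,5}→3
  4 left: {1,3,4,5}→6  {2,3,4,5}→4
  placing 0:y first → 10 extensions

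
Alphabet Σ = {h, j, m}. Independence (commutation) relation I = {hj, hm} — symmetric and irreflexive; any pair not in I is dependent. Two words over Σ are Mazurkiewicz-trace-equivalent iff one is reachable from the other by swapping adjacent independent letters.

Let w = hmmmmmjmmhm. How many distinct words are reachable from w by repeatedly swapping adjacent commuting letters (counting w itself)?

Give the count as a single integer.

piece 0:h — minimal
piece 1:m — minimal
piece 2:m rests on {1:m}
piece 3:m rests on {2:m}
piece 4:m rests on {3:m}
piece 5:m rests on {4:m}
piece 6:j rests on {5:m}
piece 7:m rests on {6:j}
piece 8:m rests on {7:m}
piece 9:h rests on {0:h}
piece 10:m rests on {8:m}
minimal pieces: {0:h, 1:m}
ways to finish when only these pieces remain (= sum over removing one remaining piece with nothing left below it):
  1 left: {9}→1  {10}→1
  2 left: {0,9}→1  {8,10}→1  {9,10}→2
  3 left: {0,9,10}→3  {7,8,10}→1  {8,9,10}→3
  4 left: {0,8,9,10}→6  {6,7,8,10}→1  {7,8,9,10}→4
  5 left: {0,7,8,9,10}→10  {5,6,7,8,10}→1  {6,7,8,9,10}→5
  6 left: {0,6,7,8,9,10}→15  {4,5,6,7,8,10}→1  {5,6,7,8,9,10}→6
  7 left: {0,5,6,7,8,9,10}→21  {3,4,5,6,7,8,10}→1  {4,5,6,7,8,9,10}→7
  8 left: {0,4,5,6,7,8,9,10}→28  {2,3,4,5,6,7,8,10}→1  {3,4,5,6,7,8,9,10}→8
  9 left: {0,3,4,5,6,7,8,9,10}→36  {1,2,3,4,5,6,7,8,10}→1  {2,3,4,5,6,7,8,9,10}→9
  placing 0:h first → 10 extensions
  placing 1:m first → 45 extensions
total linear extensions = 55

55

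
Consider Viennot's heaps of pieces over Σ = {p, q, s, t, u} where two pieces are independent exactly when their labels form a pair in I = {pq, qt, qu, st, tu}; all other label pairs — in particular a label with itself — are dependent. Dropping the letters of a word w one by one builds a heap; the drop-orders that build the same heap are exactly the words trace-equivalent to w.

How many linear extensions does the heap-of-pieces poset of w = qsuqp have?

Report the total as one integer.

#0=q has no predecessor
#1=s depends on [0:q]
#2=u depends on [1:s]
#3=q depends on [1:s]
#4=p depends on [2:u]
sources: [0:q]
N(rest) = Σ N(rest − s) over sources s of rest; N(one piece) = 1:
  size 1 → [3]=1  [4]=1
  size 2 → [2,4]=1  [3,4]=2
  size 3 → [2,3,4]=3
  first=0(q) contributes 3

3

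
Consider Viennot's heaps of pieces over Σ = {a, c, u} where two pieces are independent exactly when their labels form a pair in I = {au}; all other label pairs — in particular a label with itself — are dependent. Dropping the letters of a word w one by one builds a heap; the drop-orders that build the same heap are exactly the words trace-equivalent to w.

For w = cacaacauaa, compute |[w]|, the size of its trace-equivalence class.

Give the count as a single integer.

0(c) covers ∅
1(a) covers 0:c
2(c) covers 1:a
3(a) covers 2:c
4(a) covers 3:a
5(c) covers 4:a
6(a) covers 5:c
7(u) covers 5:c
8(a) covers 6:a
9(a) covers 8:a
floor of heap: 0:c
completions by unplaced set U, small U first (add the entries for U minus each lowest piece of U):
  |U|=1: {7}:1  {9}:1
  |U|=2: {7,9}:2  {8,9}:1
  |U|=3: {6,8,9}:1  {7,8,9}:3
  |U|=4: {6,7,8,9}:4
  |U|=5: {5,6,7,8,9}:4
  |U|=6: {4,5,6,7,8,9}:4
  |U|=7: {3,4,5,6,7,8,9}:4
  |U|=8: {2,3,4,5,6,7,8,9}:4
  start at 0(c): 4

4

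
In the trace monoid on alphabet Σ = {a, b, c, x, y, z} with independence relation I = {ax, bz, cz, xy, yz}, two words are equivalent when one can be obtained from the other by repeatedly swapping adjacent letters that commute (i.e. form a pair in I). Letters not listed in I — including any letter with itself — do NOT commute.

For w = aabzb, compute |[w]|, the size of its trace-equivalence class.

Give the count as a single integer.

#0=a has no predecessor
#1=a depends on [0:a]
#2=b depends on [1:a]
#3=z depends on [1:a]
#4=b depends on [2:b]
sources: [0:a]
N(rest) = Σ N(rest − s) over sources s of rest; N(one piece) = 1:
  size 1 → [3]=1  [4]=1
  size 2 → [2,4]=1  [3,4]=2
  size 3 → [2,3,4]=3
  first=0(a) contributes 3

3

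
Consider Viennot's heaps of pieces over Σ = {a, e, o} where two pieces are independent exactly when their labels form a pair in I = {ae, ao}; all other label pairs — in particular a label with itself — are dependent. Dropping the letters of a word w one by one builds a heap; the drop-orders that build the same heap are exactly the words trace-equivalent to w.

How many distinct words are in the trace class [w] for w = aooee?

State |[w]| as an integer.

0(a) covers ∅
1(o) covers ∅
2(o) covers 1:o
3(e) covers 2:o
4(e) covers 3:e
floor of heap: 0:a, 1:o
completions by unplaced set U, small U first (add the entries for U minus each lowest piece of U):
  |U|=1: {0}:1  {4}:1
  |U|=2: {0,4}:2  {3,4}:1
  |U|=3: {0,3,4}:3  {2,3,4}:1
  start at 0(a): 1
  start at 1(o): 4
sum over floor = 5

5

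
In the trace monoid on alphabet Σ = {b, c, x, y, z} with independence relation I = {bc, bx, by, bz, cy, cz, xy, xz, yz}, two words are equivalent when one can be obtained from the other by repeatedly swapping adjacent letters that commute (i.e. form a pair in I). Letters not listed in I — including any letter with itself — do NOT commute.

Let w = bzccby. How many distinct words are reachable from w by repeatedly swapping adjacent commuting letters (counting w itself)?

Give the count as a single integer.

#0=b has no predecessor
#1=z has no predecessor
#2=c has no predecessor
#3=c depends on [2:c]
#4=b depends on [0:b]
#5=y has no predecessor
sources: [0:b, 1:z, 2:c, 5:y]
N(rest) = Σ N(rest − s) over sources s of rest; N(one piece) = 1:
  size 1 → [1]=1  [3]=1  [4]=1  [5]=1
  size 2 → [0,4]=1  [1,3]=2  [1,4]=2  [1,5]=2  [2,3]=1  [3,4]=2  [3,5]=2  [4,5]=2
  size 3 → [0,1,4]=3  [0,3,4]=3  [0,4,5]=3  [1,2,3]=3  [1,3,4]=6  [1,3,5]=6  [1,4,5]=6  [2,3,4]=3  [2,3,5]=3  [3,4,5]=6
  size 4 → [0,1,3,4]=12  [0,1,4,5]=12  [0,2,3,4]=6  [0,3,4,5]=12  [1,2,3,4]=12  [1,2,3,5]=12  [1,3,4,5]=24  [2,3,4,5]=12
  first=0(b) contributes 60
  first=1(z) contributes 30
  first=2(c) contributes 60
  first=5(y) contributes 30
|[w]| = 180

180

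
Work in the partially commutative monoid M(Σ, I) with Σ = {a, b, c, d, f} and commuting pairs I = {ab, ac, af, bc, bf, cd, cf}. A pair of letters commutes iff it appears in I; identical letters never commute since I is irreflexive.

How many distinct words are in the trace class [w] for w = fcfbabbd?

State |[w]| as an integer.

piece 0:f — minimal
piece 1:c — minimal
piece 2:f rests on {0:f}
piece 3:b — minimal
piece 4:a — minimal
piece 5:b rests on {3:b}
piece 6:b rests on {5:b}
piece 7:d rests on {2:f, 4:a, 6:b}
minimal pieces: {0:f, 1:c, 3:b, 4:a}
ways to finish when only these pieces remain (= sum over removing one remaining piece with nothing left below it):
  1 left: {1}→1  {7}→1
  2 left: {1,7}→2  {2,7}→1  {4,7}→1  {6,7}→1
  3 left: {0,2,7}→1  {1,2,7}→3  {1,4,7}→3  {1,6,7}→3  {2,4,7}→2  {2,6,7}→2  {4,6,7}→2  {5,6,7}→1
  4 left: {0,1,2,7}→4  {0,2,4,7}→3  {0,2,6,7}→3  {1,2,4,7}→8  {1,2,6,7}→8  {1,4,6,7}→8  {1,5,6,7}→4  {2,4,6,7}→6  {2,5,6,7}→3  {3,5,6,7}→1  {4,5,6,7}→3
  5 left: {0,1,2,4,7}→15  {0,1,2,6,7}→15  {0,2,4,6,7}→12  {0,2,5,6,7}→6  {1,2,4,6,7}→30  {1,2,5,6,7}→15  {1,3,5,6,7}→5  {1,4,5,6,7}→15  {2,3,5,6,7}→4  {2,4,5,6,7}→12  {3,4,5,6,7}→4
  6 left: {0,1,2,4,6,7}→72  {0,1,2,5,6,7}→36  {0,2,3,5,6,7}→10  {0,2,4,5,6,7}→30  {1,2,3,5,6,7}→24  {1,2,4,5,6,7}→72  {1,3,4,5,6,7}→24  {2,3,4,5,6,7}→20
  placing 0:f first → 140 extensions
  placing 1:c first → 60 extensions
  placing 3:b first → 210 extensions
  placing 4:a first → 70 extensions
total linear extensions = 480

480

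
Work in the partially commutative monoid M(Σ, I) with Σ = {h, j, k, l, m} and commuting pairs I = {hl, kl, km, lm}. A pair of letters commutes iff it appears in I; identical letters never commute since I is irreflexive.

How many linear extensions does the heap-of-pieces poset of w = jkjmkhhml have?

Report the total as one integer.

12

#0=j has no predecessor
#1=k depends on [0:j]
#2=j depends on [1:k]
#3=m depends on [2:j]
#4=k depends on [2:j]
#5=h depends on [3:m, 4:k]
#6=h depends on [5:h]
#7=m depends on [6:h]
#8=l depends on [2:j]
sources: [0:j]
N(rest) = Σ N(rest − s) over sources s of rest; N(one piece) = 1:
  size 1 → [7]=1  [8]=1
  size 2 → [6,7]=1  [7,8]=2
  size 3 → [5,6,7]=1  [6,7,8]=3
  size 4 → [3,5,6,7]=1  [4,5,6,7]=1  [5,6,7,8]=4
  size 5 → [3,4,5,6,7]=2  [3,5,6,7,8]=5  [4,5,6,7,8]=5
  size 6 → [3,4,5,6,7,8]=12
  size 7 → [2,3,4,5,6,7,8]=12
  first=0(j) contributes 12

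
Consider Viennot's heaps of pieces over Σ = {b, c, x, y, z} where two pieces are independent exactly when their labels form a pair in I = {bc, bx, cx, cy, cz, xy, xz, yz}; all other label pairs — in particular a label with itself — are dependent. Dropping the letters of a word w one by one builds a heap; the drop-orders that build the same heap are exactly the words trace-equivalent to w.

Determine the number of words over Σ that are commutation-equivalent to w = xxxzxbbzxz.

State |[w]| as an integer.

0(x) covers ∅
1(x) covers 0:x
2(x) covers 1:x
3(z) covers ∅
4(x) covers 2:x
5(b) covers 3:z
6(b) covers 5:b
7(z) covers 6:b
8(x) covers 4:x
9(z) covers 7:z
floor of heap: 0:x, 3:z
completions by unplaced set U, small U first (add the entries for U minus each lowest piece of U):
  |U|=1: {8}:1  {9}:1
  |U|=2: {4,8}:1  {7,9}:1  {8,9}:2
  |U|=3: {2,4,8}:1  {4,8,9}:3  {6,7,9}:1  {7,8,9}:3
  |U|=4: {1,2,4,8}:1  {2,4,8,9}:4  {4,7,8,9}:6  {5,6,7,9}:1  {6,7,8,9}:4
  |U|=5: {0,1,2,4,8}:1  {1,2,4,8,9}:5  {2,4,7,8,9}:10  {3,5,6,7,9}:1  {4,6,7,8,9}:10  {5,6,7,8,9}:5
  |U|=6: {0,1,2,4,8,9}:6  {1,2,4,7,8,9}:15  {2,4,6,7,8,9}:20  {3,5,6,7,8,9}:6  {4,5,6,7,8,9}:15
  |U|=7: {0,1,2,4,7,8,9}:21  {1,2,4,6,7,8,9}:35  {2,4,5,6,7,8,9}:35  {3,4,5,6,7,8,9}:21
  |U|=8: {0,1,2,4,6,7,8,9}:56  {1,2,4,5,6,7,8,9}:70  {2,3,4,5,6,7,8,9}:56
  start at 0(x): 126
  start at 3(z): 126
sum over floor = 252

252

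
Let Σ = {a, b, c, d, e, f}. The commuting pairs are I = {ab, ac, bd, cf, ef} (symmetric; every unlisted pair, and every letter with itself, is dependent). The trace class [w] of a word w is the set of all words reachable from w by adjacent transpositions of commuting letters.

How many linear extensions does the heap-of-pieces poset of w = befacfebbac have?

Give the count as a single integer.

#0=b has no predecessor
#1=e depends on [0:b]
#2=f depends on [0:b]
#3=a depends on [1:e, 2:f]
#4=c depends on [1:e]
#5=f depends on [3:a]
#6=e depends on [3:a, 4:c]
#7=b depends on [5:f, 6:e]
#8=b depends on [7:b]
#9=a depends on [5:f, 6:e]
#10=c depends on [8:b]
sources: [0:b]
N(rest) = Σ N(rest − s) over sources s of rest; N(one piece) = 1:
  size 1 → [9]=1  [10]=1
  size 2 → [8,10]=1  [9,10]=2
  size 3 → [7,8,10]=1  [8,9,10]=3
  size 4 → [7,8,9,10]=4
  size 5 → [5,7,8,9,10]=4  [6,7,8,9,10]=4
  size 6 → [4,6,7,8,9,10]=4  [5,6,7,8,9,10]=8
  size 7 → [3,5,6,7,8,9,10]=8  [4,5,6,7,8,9,10]=12
  size 8 → [2,3,5,6,7,8,9,10]=8  [3,4,5,6,7,8,9,10]=20
  size 9 → [1,3,4,5,6,7,8,9,10]=20  [2,3,4,5,6,7,8,9,10]=28
  first=0(b) contributes 48

48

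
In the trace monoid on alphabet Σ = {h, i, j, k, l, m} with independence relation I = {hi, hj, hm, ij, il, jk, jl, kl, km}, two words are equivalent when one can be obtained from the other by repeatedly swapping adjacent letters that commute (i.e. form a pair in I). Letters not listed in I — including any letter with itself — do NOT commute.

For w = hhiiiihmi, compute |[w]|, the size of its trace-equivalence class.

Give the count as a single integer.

drop 0:h onto floor
drop 1:h onto {0:h}
drop 2:i onto floor
drop 3:i onto {2:i}
drop 4:i onto {3:i}
drop 5:i onto {4:i}
drop 6:h onto {1:h}
drop 7:m onto {5:i}
drop 8:i onto {7:m}
ground layer = {0:h, 2:i}
drop-orders for the pieces not yet dropped (sum over which currently-grounded one goes next):
  1 to go: {6} 1  {8} 1
  2 to go: {1,6} 1  {6,8} 2  {7,8} 1
  3 to go: {0,1,6} 1  {1,6,8} 3  {5,7,8} 1  {6,7,8} 3
  4 to go: {0,1,6,8} 4  {1,6,7,8} 6  {4,5,7,8} 1  {5,6,7,8} 4
  5 to go: {0,1,6,7,8} 10  {1,5,6,7,8} 10  {3,4,5,7,8} 1  {4,5,6,7,8} 5
  6 to go: {0,1,5,6,7,8} 20  {1,4,5,6,7,8} 15  {2,3,4,5,7,8} 1  {3,4,5,6,7,8} 6
  7 to go: {0,1,4,5,6,7,8} 35  {1,3,4,5,6,7,8} 21  {2,3,4,5,6,7,8} 7
  if 0:h drops first: 28 orders
  if 2:i drops first: 56 orders
heap linearizations: 84

84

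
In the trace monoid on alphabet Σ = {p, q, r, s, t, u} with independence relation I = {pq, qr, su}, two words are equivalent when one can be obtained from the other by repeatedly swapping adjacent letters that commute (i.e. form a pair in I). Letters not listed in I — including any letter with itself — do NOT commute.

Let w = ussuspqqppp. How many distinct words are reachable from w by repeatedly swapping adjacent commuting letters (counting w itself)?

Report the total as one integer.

#0=u has no predecessor
#1=s has no predecessor
#2=s depends on [1:s]
#3=u depends on [0:u]
#4=s depends on [2:s]
#5=p depends on [3:u, 4:s]
#6=q depends on [3:u, 4:s]
#7=q depends on [6:q]
#8=p depends on [5:p]
#9=p depends on [8:p]
#10=p depends on [9:p]
sources: [0:u, 1:s]
N(rest) = Σ N(rest − s) over sources s of rest; N(one piece) = 1:
  size 1 → [7]=1  [10]=1
  size 2 → [6,7]=1  [7,10]=2  [9,10]=1
  size 3 → [6,7,10]=3  [7,9,10]=3  [8,9,10]=1
  size 4 → [5,8,9,10]=1  [6,7,9,10]=6  [7,8,9,10]=4
  size 5 → [5,7,8,9,10]=5  [6,7,8,9,10]=10
  size 6 → [5,6,7,8,9,10]=15
  size 7 → [3,5,6,7,8,9,10]=15  [4,5,6,7,8,9,10]=15
  size 8 → [0,3,5,6,7,8,9,10]=15  [2,4,5,6,7,8,9,10]=15  [3,4,5,6,7,8,9,10]=30
  size 9 → [0,3,4,5,6,7,8,9,10]=45  [1,2,4,5,6,7,8,9,10]=15  [2,3,4,5,6,7,8,9,10]=45
  first=0(u) contributes 60
  first=1(s) contributes 90
|[w]| = 150

150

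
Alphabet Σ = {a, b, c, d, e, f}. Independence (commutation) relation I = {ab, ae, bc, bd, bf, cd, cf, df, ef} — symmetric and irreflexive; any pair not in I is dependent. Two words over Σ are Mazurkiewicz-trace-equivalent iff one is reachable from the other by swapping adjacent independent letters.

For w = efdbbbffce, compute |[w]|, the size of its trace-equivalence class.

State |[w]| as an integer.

2400

#0=e has no predecessor
#1=f has no predecessor
#2=d depends on [0:e]
#3=b depends on [0:e]
#4=b depends on [3:b]
#5=b depends on [4:b]
#6=f depends on [1:f]
#7=f depends on [6:f]
#8=c depends on [0:e]
#9=e depends on [2:d, 5:b, 8:c]
sources: [0:e, 1:f]
N(rest) = Σ N(rest − s) over sources s of rest; N(one piece) = 1:
  size 1 → [7]=1  [9]=1
  size 2 → [2,9]=1  [5,9]=1  [6,7]=1  [7,9]=2  [8,9]=1
  size 3 → [1,6,7]=1  [2,5,9]=2  [2,7,9]=3  [2,8,9]=2  [4,5,9]=1  [5,7,9]=3  [5,8,9]=2  [6,7,9]=3  [7,8,9]=3
  size 4 → [1,6,7,9]=4  [2,4,5,9]=3  [2,5,7,9]=8  [2,5,8,9]=6  [2,6,7,9]=6  [2,7,8,9]=8  [3,4,5,9]=1  [4,5,7,9]=4  [4,5,8,9]=3  [5,6,7,9]=6  [5,7,8,9]=8  [6,7,8,9]=6
  size 5 → [1,2,6,7,9]=10  [1,5,6,7,9]=10  [1,6,7,8,9]=10  [2,3,4,5,9]=4  [2,4,5,7,9]=15  [2,4,5,8,9]=12  [2,5,6,7,9]=20  [2,5,7,8,9]=30  [2,6,7,8,9]=20  [3,4,5,7,9]=5  [3,4,5,8,9]=4  [4,5,6,7,9]=10  [4,5,7,8,9]=15  [5,6,7,8,9]=20
  size 6 → [1,2,5,6,7,9]=40  [1,2,6,7,8,9]=40  [1,4,5,6,7,9]=20  [1,5,6,7,8,9]=40  [2,3,4,5,7,9]=24  [2,3,4,5,8,9]=20  [2,4,5,6,7,9]=45  [2,4,5,7,8,9]=72  [2,5,6,7,8,9]=90  [3,4,5,6,7,9]=15  [3,4,5,7,8,9]=24  [4,5,6,7,8,9]=45
  size 7 → [0,2,3,4,5,8,9]=20  [1,2,4,5,6,7,9]=105  [1,2,5,6,7,8,9]=210  [1,3,4,5,6,7,9]=35  [1,4,5,6,7,8,9]=105  [2,3,4,5,6,7,9]=84  [2,3,4,5,7,8,9]=140  [2,4,5,6,7,8,9]=252  [3,4,5,6,7,8,9]=84
  size 8 → [0,2,3,4,5,7,8,9]=160  [1,2,3,4,5,6,7,9]=224  [1,2,4,5,6,7,8,9]=672  [1,3,4,5,6,7,8,9]=224  [2,3,4,5,6,7,8,9]=560
  first=0(e) contributes 1680
  first=1(f) contributes 720
|[w]| = 2400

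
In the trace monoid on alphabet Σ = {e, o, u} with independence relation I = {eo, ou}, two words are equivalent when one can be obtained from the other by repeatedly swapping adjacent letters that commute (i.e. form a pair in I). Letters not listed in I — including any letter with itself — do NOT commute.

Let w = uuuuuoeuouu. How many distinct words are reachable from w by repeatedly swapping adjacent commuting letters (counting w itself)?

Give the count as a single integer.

55

#0=u has no predecessor
#1=u depends on [0:u]
#2=u depends on [1:u]
#3=u depends on [2:u]
#4=u depends on [3:u]
#5=o has no predecessor
#6=e depends on [4:u]
#7=u depends on [6:e]
#8=o depends on [5:o]
#9=u depends on [7:u]
#10=u depends on [9:u]
sources: [0:u, 5:o]
N(rest) = Σ N(rest − s) over sources s of rest; N(one piece) = 1:
  size 1 → [8]=1  [10]=1
  size 2 → [5,8]=1  [8,10]=2  [9,10]=1
  size 3 → [5,8,10]=3  [7,9,10]=1  [8,9,10]=3
  size 4 → [5,8,9,10]=6  [6,7,9,10]=1  [7,8,9,10]=4
  size 5 → [4,6,7,9,10]=1  [5,7,8,9,10]=10  [6,7,8,9,10]=5
  size 6 → [3,4,6,7,9,10]=1  [4,6,7,8,9,10]=6  [5,6,7,8,9,10]=15
  size 7 → [2,3,4,6,7,9,10]=1  [3,4,6,7,8,9,10]=7  [4,5,6,7,8,9,10]=21
  size 8 → [1,2,3,4,6,7,9,10]=1  [2,3,4,6,7,8,9,10]=8  [3,4,5,6,7,8,9,10]=28
  size 9 → [0,1,2,3,4,6,7,9,10]=1  [1,2,3,4,6,7,8,9,10]=9  [2,3,4,5,6,7,8,9,10]=36
  first=0(u) contributes 45
  first=5(o) contributes 10
|[w]| = 55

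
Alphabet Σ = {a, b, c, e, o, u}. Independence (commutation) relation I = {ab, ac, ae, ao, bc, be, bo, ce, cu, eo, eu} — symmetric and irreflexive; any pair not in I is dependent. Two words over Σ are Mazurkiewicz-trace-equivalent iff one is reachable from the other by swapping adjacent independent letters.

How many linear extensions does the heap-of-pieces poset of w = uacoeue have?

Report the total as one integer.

105

drop 0:u onto floor
drop 1:a onto {0:u}
drop 2:c onto floor
drop 3:o onto {0:u, 2:c}
drop 4:e onto floor
drop 5:u onto {1:a, 3:o}
drop 6:e onto {4:e}
ground layer = {0:u, 2:c, 4:e}
drop-orders for the pieces not yet dropped (sum over which currently-grounded one goes next):
  1 to go: {5} 1  {6} 1
  2 to go: {1,5} 1  {3,5} 1  {4,6} 1  {5,6} 2
  3 to go: {1,3,5} 2  {1,5,6} 3  {2,3,5} 1  {3,5,6} 3  {4,5,6} 3
  4 to go: {0,1,3,5} 2  {1,2,3,5} 3  {1,3,5,6} 8  {1,4,5,6} 6  {2,3,5,6} 4  {3,4,5,6} 6
  5 to go: {0,1,2,3,5} 5  {0,1,3,5,6} 10  {1,2,3,5,6} 15  {1,3,4,5,6} 20  {2,3,4,5,6} 10
  if 0:u drops first: 45 orders
  if 2:c drops first: 30 orders
  if 4:e drops first: 30 orders
heap linearizations: 105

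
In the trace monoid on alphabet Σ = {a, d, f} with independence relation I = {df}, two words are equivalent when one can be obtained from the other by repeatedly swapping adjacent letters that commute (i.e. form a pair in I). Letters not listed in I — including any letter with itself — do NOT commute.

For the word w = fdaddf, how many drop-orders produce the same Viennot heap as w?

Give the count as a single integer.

6

#0=f has no predecessor
#1=d has no predecessor
#2=a depends on [0:f, 1:d]
#3=d depends on [2:a]
#4=d depends on [3:d]
#5=f depends on [2:a]
sources: [0:f, 1:d]
N(rest) = Σ N(rest − s) over sources s of rest; N(one piece) = 1:
  size 1 → [4]=1  [5]=1
  size 2 → [3,4]=1  [4,5]=2
  size 3 → [3,4,5]=3
  size 4 → [2,3,4,5]=3
  first=0(f) contributes 3
  first=1(d) contributes 3
|[w]| = 6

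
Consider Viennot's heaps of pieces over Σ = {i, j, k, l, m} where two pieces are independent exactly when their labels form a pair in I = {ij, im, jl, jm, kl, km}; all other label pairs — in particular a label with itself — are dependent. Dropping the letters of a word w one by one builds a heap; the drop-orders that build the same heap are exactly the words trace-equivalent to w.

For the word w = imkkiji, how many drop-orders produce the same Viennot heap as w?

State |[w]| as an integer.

drop 0:i onto floor
drop 1:m onto floor
drop 2:k onto {0:i}
drop 3:k onto {2:k}
drop 4:i onto {3:k}
drop 5:j onto {3:k}
drop 6:i onto {4:i}
ground layer = {0:i, 1:m}
drop-orders for the pieces not yet dropped (sum over which currently-grounded one goes next):
  1 to go: {1} 1  {5} 1  {6} 1
  2 to go: {1,5} 2  {1,6} 2  {4,6} 1  {5,6} 2
  3 to go: {1,4,6} 3  {1,5,6} 6  {4,5,6} 3
  4 to go: {1,4,5,6} 12  {3,4,5,6} 3
  5 to go: {1,3,4,5,6} 15  {2,3,4,5,6} 3
  if 0:i drops first: 18 orders
  if 1:m drops first: 3 orders
heap linearizations: 21

21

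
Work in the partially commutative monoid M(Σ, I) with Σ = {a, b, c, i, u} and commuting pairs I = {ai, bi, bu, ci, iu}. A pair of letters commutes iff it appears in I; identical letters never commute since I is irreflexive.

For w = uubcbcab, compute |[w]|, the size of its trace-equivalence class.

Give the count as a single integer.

#0=u has no predecessor
#1=u depends on [0:u]
#2=b has no predecessor
#3=c depends on [1:u, 2:b]
#4=b depends on [3:c]
#5=c depends on [4:b]
#6=a depends on [5:c]
#7=b depends on [6:a]
sources: [0:u, 2:b]
N(rest) = Σ N(rest − s) over sources s of rest; N(one piece) = 1:
  size 1 → [7]=1
  size 2 → [6,7]=1
  size 3 → [5,6,7]=1
  size 4 → [4,5,6,7]=1
  size 5 → [3,4,5,6,7]=1
  size 6 → [1,3,4,5,6,7]=1  [2,3,4,5,6,7]=1
  first=0(u) contributes 2
  first=2(b) contributes 1
|[w]| = 3

3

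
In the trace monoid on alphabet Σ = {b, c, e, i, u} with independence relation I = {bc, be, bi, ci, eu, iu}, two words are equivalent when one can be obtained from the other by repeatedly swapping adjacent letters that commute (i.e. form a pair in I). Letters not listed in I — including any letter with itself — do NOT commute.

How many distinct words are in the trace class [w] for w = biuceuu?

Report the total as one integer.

0(b) covers ∅
1(i) covers ∅
2(u) covers 0:b
3(c) covers 2:u
4(e) covers 1:i, 3:c
5(u) covers 3:c
6(u) covers 5:u
floor of heap: 0:b, 1:i
completions by unplaced set U, small U first (add the entries for U minus each lowest piece of U):
  |U|=1: {4}:1  {6}:1
  |U|=2: {1,4}:1  {4,6}:2  {5,6}:1
  |U|=3: {1,4,6}:3  {4,5,6}:3
  |U|=4: {1,4,5,6}:6  {3,4,5,6}:3
  |U|=5: {1,3,4,5,6}:9  {2,3,4,5,6}:3
  start at 0(b): 12
  start at 1(i): 3
sum over floor = 15

15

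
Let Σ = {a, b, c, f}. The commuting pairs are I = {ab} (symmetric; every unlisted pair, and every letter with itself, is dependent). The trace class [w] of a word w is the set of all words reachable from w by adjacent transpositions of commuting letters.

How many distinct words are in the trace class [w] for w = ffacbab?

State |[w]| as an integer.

piece 0:f — minimal
piece 1:f rests on {0:f}
piece 2:a rests on {1:f}
piece 3:c rests on {2:a}
piece 4:b rests on {3:c}
piece 5:a rests on {3:c}
piece 6:b rests on {4:b}
minimal pieces: {0:f}
ways to finish when only these pieces remain (= sum over removing one remaining piece with nothing left below it):
  1 left: {5}→1  {6}→1
  2 left: {4,6}→1  {5,6}→2
  3 left: {4,5,6}→3
  4 left: {3,4,5,6}→3
  5 left: {2,3,4,5,6}→3
  placing 0:f first → 3 extensions

3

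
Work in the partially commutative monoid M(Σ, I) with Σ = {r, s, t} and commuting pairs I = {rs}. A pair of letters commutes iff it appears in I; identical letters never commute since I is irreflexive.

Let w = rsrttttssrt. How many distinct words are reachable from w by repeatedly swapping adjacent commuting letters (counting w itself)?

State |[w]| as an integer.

0(r) covers ∅
1(s) covers ∅
2(r) covers 0:r
3(t) covers 1:s, 2:r
4(t) covers 3:t
5(t) covers 4:t
6(t) covers 5:t
7(s) covers 6:t
8(s) covers 7:s
9(r) covers 6:t
10(t) covers 8:s, 9:r
floor of heap: 0:r, 1:s
completions by unplaced set U, small U first (add the entries for U minus each lowest piece of U):
  |U|=1: {10}:1
  |U|=2: {8,10}:1  {9,10}:1
  |U|=3: {7,8,10}:1  {8,9,10}:2
  |U|=4: {7,8,9,10}:3
  |U|=5: {6,7,8,9,10}:3
  |U|=6: {5,6,7,8,9,10}:3
  |U|=7: {4,5,6,7,8,9,10}:3
  |U|=8: {3,4,5,6,7,8,9,10}:3
  |U|=9: {1,3,4,5,6,7,8,9,10}:3  {2,3,4,5,6,7,8,9,10}:3
  start at 0(r): 6
  start at 1(s): 3
sum over floor = 9

9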